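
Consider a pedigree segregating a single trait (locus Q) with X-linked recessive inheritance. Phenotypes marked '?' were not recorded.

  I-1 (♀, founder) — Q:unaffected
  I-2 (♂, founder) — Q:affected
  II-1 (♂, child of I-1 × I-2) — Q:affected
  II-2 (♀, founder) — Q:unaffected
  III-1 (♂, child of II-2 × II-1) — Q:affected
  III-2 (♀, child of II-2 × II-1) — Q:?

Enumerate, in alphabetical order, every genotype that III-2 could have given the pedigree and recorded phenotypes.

III-2 ∈ {X^QX^q, X^qX^q}

Q/I-1 un ·: X^QX^q
Q/I-2 aff ·: X^qY
Q/II-1 aff I-1×I-2: X^qY
Q/II-2 un ·: X^QX^q
Q/III-1 aff II-2×II-1: X^qY
Q/III-2 ? II-2×II-1: X^QX^q|X^qX^q
⇒ Q over [I-1,I-2,II-1,II-2,III-1,III-2]: 2 consistent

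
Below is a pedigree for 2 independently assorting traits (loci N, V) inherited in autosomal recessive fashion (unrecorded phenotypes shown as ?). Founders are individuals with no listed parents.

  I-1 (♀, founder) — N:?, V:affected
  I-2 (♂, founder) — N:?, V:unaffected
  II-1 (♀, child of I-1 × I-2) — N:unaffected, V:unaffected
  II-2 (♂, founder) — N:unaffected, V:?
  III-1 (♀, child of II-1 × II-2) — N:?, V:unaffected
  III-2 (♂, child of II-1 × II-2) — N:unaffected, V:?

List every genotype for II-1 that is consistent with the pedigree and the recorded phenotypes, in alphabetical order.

II-1 ∈ {NN Vv, Nn Vv}

N/I-1 ? ·: NN|Nn|nn
N/I-2 ? ·: NN|Nn|nn
N/II-1 un I-1×I-2: NN|Nn
N/II-2 un ·: NN|Nn
N/III-1 ? II-1×II-2: NN|Nn|nn
N/III-2 un II-1×II-2: NN|Nn
⇒ N over [I-1,I-2,II-1,II-2,III-1,III-2]: 90 consistent
V/I-1 aff ·: vv
V/I-2 un ·: VV|Vv
V/II-1 un I-1×I-2: Vv
V/II-2 ? ·: VV|Vv|vv
V/III-1 un II-1×II-2: VV|Vv
V/III-2 ? II-1×II-2: VV|Vv|vv
⇒ V over [I-1,I-2,II-1,II-2,III-1,III-2]: 24 consistent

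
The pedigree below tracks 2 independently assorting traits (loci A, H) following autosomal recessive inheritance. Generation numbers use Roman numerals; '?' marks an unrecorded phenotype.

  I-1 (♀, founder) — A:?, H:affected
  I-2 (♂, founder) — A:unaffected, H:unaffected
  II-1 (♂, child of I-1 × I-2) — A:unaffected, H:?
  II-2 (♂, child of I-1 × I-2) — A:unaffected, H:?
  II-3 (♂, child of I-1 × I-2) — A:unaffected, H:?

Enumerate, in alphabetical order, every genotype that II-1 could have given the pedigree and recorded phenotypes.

II-1 ∈ {AA Hh, AA hh, Aa Hh, Aa hh}

A/I-1 ? ·: AA|Aa|aa
A/I-2 un ·: AA|Aa
A/II-1 un I-1×I-2: AA|Aa
A/II-2 un I-1×I-2: AA|Aa
A/II-3 un I-1×I-2: AA|Aa
⇒ A over [I-1,I-2,II-1,II-2,II-3]: 27 consistent
H/I-1 aff ·: hh
H/I-2 un ·: HH|Hh
H/II-1 ? I-1×I-2: Hh|hh
H/II-2 ? I-1×I-2: Hh|hh
H/II-3 ? I-1×I-2: Hh|hh
⇒ H over [I-1,I-2,II-1,II-2,II-3]: 9 consistent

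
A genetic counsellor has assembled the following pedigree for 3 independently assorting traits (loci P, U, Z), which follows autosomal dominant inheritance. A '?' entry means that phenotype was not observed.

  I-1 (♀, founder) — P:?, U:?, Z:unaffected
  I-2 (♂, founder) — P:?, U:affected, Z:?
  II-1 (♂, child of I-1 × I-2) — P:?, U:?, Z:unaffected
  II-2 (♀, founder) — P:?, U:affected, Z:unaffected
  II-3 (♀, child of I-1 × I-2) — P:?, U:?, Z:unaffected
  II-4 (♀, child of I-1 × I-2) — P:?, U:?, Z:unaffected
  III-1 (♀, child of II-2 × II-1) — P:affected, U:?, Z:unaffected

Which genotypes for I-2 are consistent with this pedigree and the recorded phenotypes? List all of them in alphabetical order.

I-2 ∈ {PP UU Zz, PP UU zz, PP Uu Zz, PP Uu zz, Pp UU Zz, Pp UU zz, Pp Uu Zz, Pp Uu zz, pp UU Zz, pp UU zz, pp Uu Zz, pp Uu zz}

P/I-1 ? ·: pp|Pp|PP
P/I-2 ? ·: pp|Pp|PP
P/II-1 ? I-1×I-2: pp|Pp|PP
P/II-2 ? ·: pp|Pp|PP
P/II-3 ? I-1×I-2: pp|Pp|PP
P/II-4 ? I-1×I-2: pp|Pp|PP
P/III-1 aff II-2×II-1: Pp|PP
⇒ P over [I-1,I-2,II-1,II-2,II-3,II-4,III-1]: 243 consistent
U/I-1 ? ·: uu|Uu|UU
U/I-2 aff ·: Uu|UU
U/II-1 ? I-1×I-2: uu|Uu|UU
U/II-2 aff ·: Uu|UU
U/II-3 ? I-1×I-2: uu|Uu|UU
U/II-4 ? I-1×I-2: uu|Uu|UU
U/III-1 ? II-2×II-1: uu|Uu|UU
⇒ U over [I-1,I-2,II-1,II-2,II-3,II-4,III-1]: 203 consistent
Z/I-1 un ·: zz
Z/I-2 ? ·: zz|Zz
Z/II-1 un I-1×I-2: zz
Z/II-2 un ·: zz
Z/II-3 un I-1×I-2: zz
Z/II-4 un I-1×I-2: zz
Z/III-1 un II-2×II-1: zz
⇒ Z over [I-1,I-2,II-1,II-2,II-3,II-4,III-1]: 2 consistent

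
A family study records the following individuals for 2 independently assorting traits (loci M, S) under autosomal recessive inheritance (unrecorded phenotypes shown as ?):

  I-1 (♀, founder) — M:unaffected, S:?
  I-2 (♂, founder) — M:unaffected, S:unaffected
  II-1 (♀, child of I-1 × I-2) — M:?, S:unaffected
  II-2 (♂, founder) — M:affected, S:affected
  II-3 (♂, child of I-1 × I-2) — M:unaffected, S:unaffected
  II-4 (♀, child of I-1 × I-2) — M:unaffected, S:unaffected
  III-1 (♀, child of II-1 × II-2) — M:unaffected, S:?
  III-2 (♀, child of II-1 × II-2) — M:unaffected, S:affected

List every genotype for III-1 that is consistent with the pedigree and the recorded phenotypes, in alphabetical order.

III-1 ∈ {Mm Ss, Mm ss}

M/I-1 un ·: MM|Mm
M/I-2 un ·: MM|Mm
M/II-1 ? I-1×I-2: MM|Mm
M/II-2 aff ·: mm
M/II-3 un I-1×I-2: MM|Mm
M/II-4 un I-1×I-2: MM|Mm
M/III-1 un II-1×II-2: Mm
M/III-2 un II-1×II-2: Mm
⇒ M over [I-1,I-2,II-1,II-2,II-3,II-4,III-1,III-2]: 25 consistent
S/I-1 ? ·: SS|Ss|ss
S/I-2 un ·: SS|Ss
S/II-1 un I-1×I-2: Ss
S/II-2 aff ·: ss
S/II-3 un I-1×I-2: SS|Ss
S/II-4 un I-1×I-2: SS|Ss
S/III-1 ? II-1×II-2: Ss|ss
S/III-2 aff II-1×II-2: ss
⇒ S over [I-1,I-2,II-1,II-2,II-3,II-4,III-1,III-2]: 28 consistent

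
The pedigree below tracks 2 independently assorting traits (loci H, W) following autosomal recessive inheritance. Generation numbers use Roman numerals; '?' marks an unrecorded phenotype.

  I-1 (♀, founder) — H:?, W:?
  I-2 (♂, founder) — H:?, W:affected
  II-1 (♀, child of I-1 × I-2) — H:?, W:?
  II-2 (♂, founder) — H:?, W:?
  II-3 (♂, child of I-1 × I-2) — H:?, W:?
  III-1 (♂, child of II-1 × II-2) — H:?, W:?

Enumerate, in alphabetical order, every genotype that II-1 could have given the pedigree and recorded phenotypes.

H/I-1 ? ·: HH|Hh|hh
H/I-2 ? ·: HH|Hh|hh
H/II-1 ? I-1×I-2: HH|Hh|hh
H/II-2 ? ·: HH|Hh|hh
H/II-3 ? I-1×I-2: HH|Hh|hh
H/III-1 ? II-1×II-2: HH|Hh|hh
⇒ H over [I-1,I-2,II-1,II-2,II-3,III-1]: 155 consistent
W/I-1 ? ·: WW|Ww|ww
W/I-2 aff ·: ww
W/II-1 ? I-1×I-2: Ww|ww
W/II-2 ? ·: WW|Ww|ww
W/II-3 ? I-1×I-2: Ww|ww
W/III-1 ? II-1×II-2: WW|Ww|ww
⇒ W over [I-1,I-2,II-1,II-2,II-3,III-1]: 33 consistent

II-1 ∈ {HH Ww, HH ww, Hh Ww, Hh ww, hh Ww, hh ww}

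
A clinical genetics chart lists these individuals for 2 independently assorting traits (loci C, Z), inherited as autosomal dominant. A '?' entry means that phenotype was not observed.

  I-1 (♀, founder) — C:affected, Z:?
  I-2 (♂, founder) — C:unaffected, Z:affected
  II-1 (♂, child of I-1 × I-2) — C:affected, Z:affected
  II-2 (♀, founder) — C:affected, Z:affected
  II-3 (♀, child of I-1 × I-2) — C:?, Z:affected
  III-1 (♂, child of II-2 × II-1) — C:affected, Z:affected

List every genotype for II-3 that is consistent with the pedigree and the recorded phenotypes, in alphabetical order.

C/I-1 aff ·: Cc|CC
C/I-2 un ·: cc
C/II-1 aff I-1×I-2: Cc
C/II-2 aff ·: Cc|CC
C/II-3 ? I-1×I-2: cc|Cc
C/III-1 aff II-2×II-1: Cc|CC
⇒ C over [I-1,I-2,II-1,II-2,II-3,III-1]: 12 consistent
Z/I-1 ? ·: zz|Zz|ZZ
Z/I-2 aff ·: Zz|ZZ
Z/II-1 aff I-1×I-2: Zz|ZZ
Z/II-2 aff ·: Zz|ZZ
Z/II-3 aff I-1×I-2: Zz|ZZ
Z/III-1 aff II-2×II-1: Zz|ZZ
⇒ Z over [I-1,I-2,II-1,II-2,II-3,III-1]: 53 consistent

II-3 ∈ {Cc ZZ, Cc Zz, cc ZZ, cc Zz}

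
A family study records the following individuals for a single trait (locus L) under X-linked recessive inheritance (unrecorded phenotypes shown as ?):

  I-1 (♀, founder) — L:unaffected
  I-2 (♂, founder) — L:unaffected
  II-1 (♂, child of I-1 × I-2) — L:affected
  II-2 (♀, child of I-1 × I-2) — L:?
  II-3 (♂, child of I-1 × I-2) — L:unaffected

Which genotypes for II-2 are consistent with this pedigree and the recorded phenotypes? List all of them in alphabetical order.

L/I-1 un ·: X^LX^l
L/I-2 un ·: X^LY
L/II-1 aff I-1×I-2: X^lY
L/II-2 ? I-1×I-2: X^LX^L|X^LX^l
L/II-3 un I-1×I-2: X^LY
⇒ L over [I-1,I-2,II-1,II-2,II-3]: 2 consistent

II-2 ∈ {X^LX^L, X^LX^l}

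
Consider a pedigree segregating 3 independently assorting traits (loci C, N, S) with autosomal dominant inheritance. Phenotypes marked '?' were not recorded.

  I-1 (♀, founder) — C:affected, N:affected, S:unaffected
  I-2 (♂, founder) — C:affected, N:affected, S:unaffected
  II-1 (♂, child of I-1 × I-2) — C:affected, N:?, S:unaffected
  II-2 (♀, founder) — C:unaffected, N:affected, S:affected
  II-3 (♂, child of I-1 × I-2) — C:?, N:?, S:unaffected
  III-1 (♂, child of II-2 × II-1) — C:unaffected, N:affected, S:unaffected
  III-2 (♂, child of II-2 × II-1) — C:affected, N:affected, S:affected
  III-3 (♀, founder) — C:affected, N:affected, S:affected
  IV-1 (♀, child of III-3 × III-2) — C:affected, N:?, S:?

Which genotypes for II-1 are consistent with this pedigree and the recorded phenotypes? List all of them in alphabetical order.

II-1 ∈ {Cc NN ss, Cc Nn ss, Cc nn ss}

C/I-1 aff ·: Cc|CC
C/I-2 aff ·: Cc|CC
C/II-1 aff I-1×I-2: Cc
C/II-2 un ·: cc
C/II-3 ? I-1×I-2: cc|Cc|CC
C/III-1 un II-2×II-1: cc
C/III-2 aff II-2×II-1: Cc
C/III-3 aff ·: Cc|CC
C/IV-1 aff III-3×III-2: Cc|CC
⇒ C over [I-1,I-2,II-1,II-2,II-3,III-1,III-2,III-3,IV-1]: 28 consistent
N/I-1 aff ·: Nn|NN
N/I-2 aff ·: Nn|NN
N/II-1 ? I-1×I-2: nn|Nn|NN
N/II-2 aff ·: Nn|NN
N/II-3 ? I-1×I-2: nn|Nn|NN
N/III-1 aff II-2×II-1: Nn|NN
N/III-2 aff II-2×II-1: Nn|NN
N/III-3 aff ·: Nn|NN
N/IV-1 ? III-3×III-2: nn|Nn|NN
⇒ N over [I-1,I-2,II-1,II-2,II-3,III-1,III-2,III-3,IV-1]: 406 consistent
S/I-1 un ·: ss
S/I-2 un ·: ss
S/II-1 un I-1×I-2: ss
S/II-2 aff ·: Ss
S/II-3 un I-1×I-2: ss
S/III-1 un II-2×II-1: ss
S/III-2 aff II-2×II-1: Ss
S/III-3 aff ·: Ss|SS
S/IV-1 ? III-3×III-2: ss|Ss|SS
⇒ S over [I-1,I-2,II-1,II-2,II-3,III-1,III-2,III-3,IV-1]: 5 consistent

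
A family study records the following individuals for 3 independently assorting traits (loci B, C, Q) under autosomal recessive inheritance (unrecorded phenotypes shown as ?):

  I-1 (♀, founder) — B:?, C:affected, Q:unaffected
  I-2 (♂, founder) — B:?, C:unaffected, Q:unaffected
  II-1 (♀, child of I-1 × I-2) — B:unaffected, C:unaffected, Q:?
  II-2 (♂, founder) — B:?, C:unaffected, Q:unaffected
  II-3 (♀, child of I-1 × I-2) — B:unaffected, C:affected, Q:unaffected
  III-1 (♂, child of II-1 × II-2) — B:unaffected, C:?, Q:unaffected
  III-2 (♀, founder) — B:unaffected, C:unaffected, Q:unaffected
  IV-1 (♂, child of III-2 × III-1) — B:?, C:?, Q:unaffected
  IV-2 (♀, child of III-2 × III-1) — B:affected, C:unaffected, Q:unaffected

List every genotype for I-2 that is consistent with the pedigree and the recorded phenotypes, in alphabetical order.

B/I-1 ? ·: BB|Bb|bb
B/I-2 ? ·: BB|Bb|bb
B/II-1 un I-1×I-2: BB|Bb
B/II-2 ? ·: BB|Bb|bb
B/II-3 un I-1×I-2: BB|Bb
B/III-1 un II-1×II-2: Bb
B/III-2 un ·: Bb
B/IV-1 ? III-2×III-1: BB|Bb|bb
B/IV-2 aff III-2×III-1: bb
⇒ B over [I-1,I-2,II-1,II-2,II-3,III-1,III-2,IV-1,IV-2]: 132 consistent
C/I-1 aff ·: cc
C/I-2 un ·: Cc
C/II-1 un I-1×I-2: Cc
C/II-2 un ·: CC|Cc
C/II-3 aff I-1×I-2: cc
C/III-1 ? II-1×II-2: CC|Cc|cc
C/III-2 un ·: CC|Cc
C/IV-1 ? III-2×III-1: CC|Cc|cc
C/IV-2 un III-2×III-1: CC|Cc
⇒ C over [I-1,I-2,II-1,II-2,II-3,III-1,III-2,IV-1,IV-2]: 33 consistent
Q/I-1 un ·: QQ|Qq
Q/I-2 un ·: QQ|Qq
Q/II-1 ? I-1×I-2: QQ|Qq|qq
Q/II-2 un ·: QQ|Qq
Q/II-3 un I-1×I-2: QQ|Qq
Q/III-1 un II-1×II-2: QQ|Qq
Q/III-2 un ·: QQ|Qq
Q/IV-1 un III-2×III-1: QQ|Qq
Q/IV-2 un III-2×III-1: QQ|Qq
⇒ Q over [I-1,I-2,II-1,II-2,II-3,III-1,III-2,IV-1,IV-2]: 314 consistent

I-2 ∈ {BB Cc QQ, BB Cc Qq, Bb Cc QQ, Bb Cc Qq, bb Cc QQ, bb Cc Qq}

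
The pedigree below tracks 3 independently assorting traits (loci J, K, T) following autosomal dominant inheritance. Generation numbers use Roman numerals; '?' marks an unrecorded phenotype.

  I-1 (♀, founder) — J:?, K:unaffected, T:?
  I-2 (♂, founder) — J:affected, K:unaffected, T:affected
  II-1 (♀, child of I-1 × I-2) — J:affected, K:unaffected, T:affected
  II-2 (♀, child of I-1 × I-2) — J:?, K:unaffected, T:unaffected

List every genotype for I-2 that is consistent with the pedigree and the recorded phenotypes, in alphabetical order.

J/I-1 ? ·: jj|Jj|JJ
J/I-2 aff ·: Jj|JJ
J/II-1 aff I-1×I-2: Jj|JJ
J/II-2 ? I-1×I-2: jj|Jj|JJ
⇒ J over [I-1,I-2,II-1,II-2]: 18 consistent
K/I-1 un ·: kk
K/I-2 un ·: kk
K/II-1 un I-1×I-2: kk
K/II-2 un I-1×I-2: kk
⇒ K over [I-1,I-2,II-1,II-2]: 1 consistent
T/I-1 ? ·: tt|Tt
T/I-2 aff ·: Tt
T/II-1 aff I-1×I-2: Tt|TT
T/II-2 un I-1×I-2: tt
⇒ T over [I-1,I-2,II-1,II-2]: 3 consistent

I-2 ∈ {JJ kk Tt, Jj kk Tt}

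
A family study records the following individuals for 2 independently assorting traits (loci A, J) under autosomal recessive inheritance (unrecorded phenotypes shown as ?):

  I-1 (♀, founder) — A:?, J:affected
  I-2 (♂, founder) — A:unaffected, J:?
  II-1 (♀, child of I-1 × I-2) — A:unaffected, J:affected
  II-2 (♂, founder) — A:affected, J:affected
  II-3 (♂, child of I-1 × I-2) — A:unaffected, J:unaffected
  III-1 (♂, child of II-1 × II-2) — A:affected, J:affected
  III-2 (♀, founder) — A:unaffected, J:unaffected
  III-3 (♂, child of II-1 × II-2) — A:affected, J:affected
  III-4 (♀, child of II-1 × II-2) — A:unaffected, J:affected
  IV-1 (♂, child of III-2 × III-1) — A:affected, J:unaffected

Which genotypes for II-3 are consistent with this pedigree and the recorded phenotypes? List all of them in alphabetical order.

A/I-1 ? ·: AA|Aa|aa
A/I-2 un ·: AA|Aa
A/II-1 un I-1×I-2: Aa
A/II-2 aff ·: aa
A/II-3 un I-1×I-2: AA|Aa
A/III-1 aff II-1×II-2: aa
A/III-2 un ·: Aa
A/III-3 aff II-1×II-2: aa
A/III-4 un II-1×II-2: Aa
A/IV-1 aff III-2×III-1: aa
⇒ A over [I-1,I-2,II-1,II-2,II-3,III-1,III-2,III-3,III-4,IV-1]: 8 consistent
J/I-1 aff ·: jj
J/I-2 ? ·: Jj
J/II-1 aff I-1×I-2: jj
J/II-2 aff ·: jj
J/II-3 un I-1×I-2: Jj
J/III-1 aff II-1×II-2: jj
J/III-2 un ·: JJ|Jj
J/III-3 aff II-1×II-2: jj
J/III-4 aff II-1×II-2: jj
J/IV-1 un III-2×III-1: Jj
⇒ J over [I-1,I-2,II-1,II-2,II-3,III-1,III-2,III-3,III-4,IV-1]: 2 consistent

II-3 ∈ {AA Jj, Aa Jj}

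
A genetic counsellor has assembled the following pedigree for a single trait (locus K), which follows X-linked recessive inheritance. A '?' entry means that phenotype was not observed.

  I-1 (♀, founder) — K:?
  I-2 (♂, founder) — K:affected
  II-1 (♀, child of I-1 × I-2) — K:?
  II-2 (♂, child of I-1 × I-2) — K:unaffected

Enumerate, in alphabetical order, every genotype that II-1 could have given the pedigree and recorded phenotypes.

II-1 ∈ {X^KX^k, X^kX^k}

K/I-1 ? ·: X^KX^K|X^KX^k
K/I-2 aff ·: X^kY
K/II-1 ? I-1×I-2: X^KX^k|X^kX^k
K/II-2 un I-1×I-2: X^KY
⇒ K over [I-1,I-2,II-1,II-2]: 3 consistent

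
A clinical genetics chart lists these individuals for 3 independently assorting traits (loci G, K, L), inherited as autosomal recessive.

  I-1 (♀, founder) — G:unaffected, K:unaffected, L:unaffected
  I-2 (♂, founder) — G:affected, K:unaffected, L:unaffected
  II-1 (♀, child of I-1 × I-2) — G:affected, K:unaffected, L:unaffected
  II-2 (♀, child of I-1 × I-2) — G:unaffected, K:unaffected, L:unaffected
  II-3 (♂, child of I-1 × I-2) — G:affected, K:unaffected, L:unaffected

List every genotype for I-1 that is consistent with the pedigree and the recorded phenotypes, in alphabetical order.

G/I-1 un ·: Gg
G/I-2 aff ·: gg
G/II-1 aff I-1×I-2: gg
G/II-2 un I-1×I-2: Gg
G/II-3 aff I-1×I-2: gg
⇒ G over [I-1,I-2,II-1,II-2,II-3]: 1 consistent
K/I-1 un ·: KK|Kk
K/I-2 un ·: KK|Kk
K/II-1 un I-1×I-2: KK|Kk
K/II-2 un I-1×I-2: KK|Kk
K/II-3 un I-1×I-2: KK|Kk
⇒ K over [I-1,I-2,II-1,II-2,II-3]: 25 consistent
L/I-1 un ·: LL|Ll
L/I-2 un ·: LL|Ll
L/II-1 un I-1×I-2: LL|Ll
L/II-2 un I-1×I-2: LL|Ll
L/II-3 un I-1×I-2: LL|Ll
⇒ L over [I-1,I-2,II-1,II-2,II-3]: 25 consistent

I-1 ∈ {Gg KK LL, Gg KK Ll, Gg Kk LL, Gg Kk Ll}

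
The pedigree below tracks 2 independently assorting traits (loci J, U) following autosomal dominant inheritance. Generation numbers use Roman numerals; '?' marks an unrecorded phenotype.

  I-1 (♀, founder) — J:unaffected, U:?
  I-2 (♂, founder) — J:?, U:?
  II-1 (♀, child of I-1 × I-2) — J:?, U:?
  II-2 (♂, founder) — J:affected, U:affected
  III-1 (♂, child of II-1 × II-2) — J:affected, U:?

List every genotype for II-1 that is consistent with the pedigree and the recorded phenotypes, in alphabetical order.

II-1 ∈ {Jj UU, Jj Uu, Jj uu, jj UU, jj Uu, jj uu}

J/I-1 un ·: jj
J/I-2 ? ·: jj|Jj|JJ
J/II-1 ? I-1×I-2: jj|Jj
J/II-2 aff ·: Jj|JJ
J/III-1 aff II-1×II-2: Jj|JJ
⇒ J over [I-1,I-2,II-1,II-2,III-1]: 12 consistent
U/I-1 ? ·: uu|Uu|UU
U/I-2 ? ·: uu|Uu|UU
U/II-1 ? I-1×I-2: uu|Uu|UU
U/II-2 aff ·: Uu|UU
U/III-1 ? II-1×II-2: uu|Uu|UU
⇒ U over [I-1,I-2,II-1,II-2,III-1]: 59 consistent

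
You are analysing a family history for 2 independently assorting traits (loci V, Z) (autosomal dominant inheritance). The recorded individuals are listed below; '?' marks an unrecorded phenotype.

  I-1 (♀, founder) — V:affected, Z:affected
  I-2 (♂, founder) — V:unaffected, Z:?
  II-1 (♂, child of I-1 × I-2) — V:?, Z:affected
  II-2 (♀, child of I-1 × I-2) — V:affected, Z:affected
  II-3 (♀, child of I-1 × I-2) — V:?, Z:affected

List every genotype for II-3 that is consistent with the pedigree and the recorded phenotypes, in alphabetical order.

V/I-1 aff ·: Vv|VV
V/I-2 un ·: vv
V/II-1 ? I-1×I-2: vv|Vv
V/II-2 aff I-1×I-2: Vv
V/II-3 ? I-1×I-2: vv|Vv
⇒ V over [I-1,I-2,II-1,II-2,II-3]: 5 consistent
Z/I-1 aff ·: Zz|ZZ
Z/I-2 ? ·: zz|Zz|ZZ
Z/II-1 aff I-1×I-2: Zz|ZZ
Z/II-2 aff I-1×I-2: Zz|ZZ
Z/II-3 aff I-1×I-2: Zz|ZZ
⇒ Z over [I-1,I-2,II-1,II-2,II-3]: 27 consistent

II-3 ∈ {Vv ZZ, Vv Zz, vv ZZ, vv Zz}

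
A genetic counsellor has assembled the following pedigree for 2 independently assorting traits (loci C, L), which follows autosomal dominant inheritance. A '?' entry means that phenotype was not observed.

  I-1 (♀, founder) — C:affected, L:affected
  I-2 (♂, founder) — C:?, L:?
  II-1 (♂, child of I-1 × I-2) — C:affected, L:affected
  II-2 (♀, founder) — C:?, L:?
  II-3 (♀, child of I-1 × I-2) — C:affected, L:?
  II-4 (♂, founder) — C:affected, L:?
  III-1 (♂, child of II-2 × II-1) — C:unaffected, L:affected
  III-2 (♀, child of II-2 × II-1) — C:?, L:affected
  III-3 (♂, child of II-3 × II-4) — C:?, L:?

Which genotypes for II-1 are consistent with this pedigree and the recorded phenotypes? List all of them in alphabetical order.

II-1 ∈ {Cc LL, Cc Ll}

C/I-1 aff ·: Cc|CC
C/I-2 ? ·: cc|Cc|CC
C/II-1 aff I-1×I-2: Cc
C/II-2 ? ·: cc|Cc
C/II-3 aff I-1×I-2: Cc|CC
C/II-4 aff ·: Cc|CC
C/III-1 un II-2×II-1: cc
C/III-2 ? II-2×II-1: cc|Cc|CC
C/III-3 ? II-3×II-4: cc|Cc|CC
⇒ C over [I-1,I-2,II-1,II-2,II-3,II-4,III-1,III-2,III-3]: 170 consistent
L/I-1 aff ·: Ll|LL
L/I-2 ? ·: ll|Ll|LL
L/II-1 aff I-1×I-2: Ll|LL
L/II-2 ? ·: ll|Ll|LL
L/II-3 ? I-1×I-2: ll|Ll|LL
L/II-4 ? ·: ll|Ll|LL
L/III-1 aff II-2×II-1: Ll|LL
L/III-2 aff II-2×II-1: Ll|LL
L/III-3 ? II-3×II-4: ll|Ll|LL
⇒ L over [I-1,I-2,II-1,II-2,II-3,II-4,III-1,III-2,III-3]: 741 consistent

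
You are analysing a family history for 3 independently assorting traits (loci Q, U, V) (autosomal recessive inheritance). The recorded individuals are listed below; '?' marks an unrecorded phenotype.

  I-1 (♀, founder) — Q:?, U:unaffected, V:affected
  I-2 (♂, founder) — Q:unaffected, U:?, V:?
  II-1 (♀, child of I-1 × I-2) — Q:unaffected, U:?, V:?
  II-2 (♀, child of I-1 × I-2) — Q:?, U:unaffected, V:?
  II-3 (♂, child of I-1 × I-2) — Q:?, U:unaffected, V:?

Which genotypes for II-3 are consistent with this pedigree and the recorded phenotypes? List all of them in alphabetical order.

Q/I-1 ? ·: QQ|Qq|qq
Q/I-2 un ·: QQ|Qq
Q/II-1 un I-1×I-2: QQ|Qq
Q/II-2 ? I-1×I-2: QQ|Qq|qq
Q/II-3 ? I-1×I-2: QQ|Qq|qq
⇒ Q over [I-1,I-2,II-1,II-2,II-3]: 40 consistent
U/I-1 un ·: UU|Uu
U/I-2 ? ·: UU|Uu|uu
U/II-1 ? I-1×I-2: UU|Uu|uu
U/II-2 un I-1×I-2: UU|Uu
U/II-3 un I-1×I-2: UU|Uu
⇒ U over [I-1,I-2,II-1,II-2,II-3]: 32 consistent
V/I-1 aff ·: vv
V/I-2 ? ·: VV|Vv|vv
V/II-1 ? I-1×I-2: Vv|vv
V/II-2 ? I-1×I-2: Vv|vv
V/II-3 ? I-1×I-2: Vv|vv
⇒ V over [I-1,I-2,II-1,II-2,II-3]: 10 consistent

II-3 ∈ {QQ UU Vv, QQ UU vv, QQ Uu Vv, QQ Uu vv, Qq UU Vv, Qq UU vv, Qq Uu Vv, Qq Uu vv, qq UU Vv, qq UU vv, qq Uu Vv, qq Uu vv}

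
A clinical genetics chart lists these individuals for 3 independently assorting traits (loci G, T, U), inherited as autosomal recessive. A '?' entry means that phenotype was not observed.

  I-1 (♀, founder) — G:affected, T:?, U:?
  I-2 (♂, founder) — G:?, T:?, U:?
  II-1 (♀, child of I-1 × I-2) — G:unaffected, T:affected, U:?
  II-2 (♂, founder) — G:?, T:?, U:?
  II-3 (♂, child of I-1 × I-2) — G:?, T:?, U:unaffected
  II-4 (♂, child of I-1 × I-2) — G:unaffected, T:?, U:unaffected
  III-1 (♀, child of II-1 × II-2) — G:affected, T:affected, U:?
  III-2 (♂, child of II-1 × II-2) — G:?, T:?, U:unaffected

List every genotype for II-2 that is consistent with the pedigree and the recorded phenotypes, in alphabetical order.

G/I-1 aff ·: gg
G/I-2 ? ·: GG|Gg
G/II-1 un I-1×I-2: Gg
G/II-2 ? ·: Gg|gg
G/II-3 ? I-1×I-2: Gg|gg
G/II-4 un I-1×I-2: Gg
G/III-1 aff II-1×II-2: gg
G/III-2 ? II-1×II-2: GG|Gg|gg
⇒ G over [I-1,I-2,II-1,II-2,II-3,II-4,III-1,III-2]: 15 consistent
T/I-1 ? ·: Tt|tt
T/I-2 ? ·: Tt|tt
T/II-1 aff I-1×I-2: tt
T/II-2 ? ·: Tt|tt
T/II-3 ? I-1×I-2: TT|Tt|tt
T/II-4 ? I-1×I-2: TT|Tt|tt
T/III-1 aff II-1×II-2: tt
T/III-2 ? II-1×II-2: Tt|tt
⇒ T over [I-1,I-2,II-1,II-2,II-3,II-4,III-1,III-2]: 54 consistent
U/I-1 ? ·: UU|Uu|uu
U/I-2 ? ·: UU|Uu|uu
U/II-1 ? I-1×I-2: UU|Uu|uu
U/II-2 ? ·: UU|Uu|uu
U/II-3 un I-1×I-2: UU|Uu
U/II-4 un I-1×I-2: UU|Uu
U/III-1 ? II-1×II-2: UU|Uu|uu
U/III-2 un II-1×II-2: UU|Uu
⇒ U over [I-1,I-2,II-1,II-2,II-3,II-4,III-1,III-2]: 288 consistent

II-2 ∈ {Gg Tt UU, Gg Tt Uu, Gg Tt uu, Gg tt UU, Gg tt Uu, Gg tt uu, gg Tt UU, gg Tt Uu, gg Tt uu, gg tt UU, gg tt Uu, gg tt uu}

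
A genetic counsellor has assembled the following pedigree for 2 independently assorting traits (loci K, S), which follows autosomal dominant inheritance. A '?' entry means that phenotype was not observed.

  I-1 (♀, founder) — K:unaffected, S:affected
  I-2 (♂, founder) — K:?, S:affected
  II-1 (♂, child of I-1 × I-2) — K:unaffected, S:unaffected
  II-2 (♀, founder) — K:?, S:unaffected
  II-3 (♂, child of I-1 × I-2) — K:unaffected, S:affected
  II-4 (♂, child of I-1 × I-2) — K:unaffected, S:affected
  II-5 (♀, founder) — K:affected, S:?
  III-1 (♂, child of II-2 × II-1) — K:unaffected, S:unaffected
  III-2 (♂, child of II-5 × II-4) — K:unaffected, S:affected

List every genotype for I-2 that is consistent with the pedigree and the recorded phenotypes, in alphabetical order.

I-2 ∈ {Kk Ss, kk Ss}

K/I-1 un ·: kk
K/I-2 ? ·: kk|Kk
K/II-1 un I-1×I-2: kk
K/II-2 ? ·: kk|Kk
K/II-3 un I-1×I-2: kk
K/II-4 un I-1×I-2: kk
K/II-5 aff ·: Kk
K/III-1 un II-2×II-1: kk
K/III-2 un II-5×II-4: kk
⇒ K over [I-1,I-2,II-1,II-2,II-3,II-4,II-5,III-1,III-2]: 4 consistent
S/I-1 aff ·: Ss
S/I-2 aff ·: Ss
S/II-1 un I-1×I-2: ss
S/II-2 un ·: ss
S/II-3 aff I-1×I-2: Ss|SS
S/II-4 aff I-1×I-2: Ss|SS
S/II-5 ? ·: ss|Ss|SS
S/III-1 un II-2×II-1: ss
S/III-2 aff II-5×II-4: Ss|SS
⇒ S over [I-1,I-2,II-1,II-2,II-3,II-4,II-5,III-1,III-2]: 18 consistent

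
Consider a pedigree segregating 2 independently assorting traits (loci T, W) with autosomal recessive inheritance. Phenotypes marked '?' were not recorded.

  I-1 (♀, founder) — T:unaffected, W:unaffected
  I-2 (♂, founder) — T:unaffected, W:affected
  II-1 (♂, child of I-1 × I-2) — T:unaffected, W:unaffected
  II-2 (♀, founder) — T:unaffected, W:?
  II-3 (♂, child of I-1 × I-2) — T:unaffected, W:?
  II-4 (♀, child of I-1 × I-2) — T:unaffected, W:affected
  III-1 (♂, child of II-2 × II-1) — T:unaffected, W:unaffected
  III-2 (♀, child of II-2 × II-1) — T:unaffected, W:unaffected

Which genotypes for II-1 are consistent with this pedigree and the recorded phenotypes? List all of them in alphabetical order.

II-1 ∈ {TT Ww, Tt Ww}

T/I-1 un ·: TT|Tt
T/I-2 un ·: TT|Tt
T/II-1 un I-1×I-2: TT|Tt
T/II-2 un ·: TT|Tt
T/II-3 un I-1×I-2: TT|Tt
T/II-4 un I-1×I-2: TT|Tt
T/III-1 un II-2×II-1: TT|Tt
T/III-2 un II-2×II-1: TT|Tt
⇒ T over [I-1,I-2,II-1,II-2,II-3,II-4,III-1,III-2]: 161 consistent
W/I-1 un ·: Ww
W/I-2 aff ·: ww
W/II-1 un I-1×I-2: Ww
W/II-2 ? ·: WW|Ww|ww
W/II-3 ? I-1×I-2: Ww|ww
W/II-4 aff I-1×I-2: ww
W/III-1 un II-2×II-1: WW|Ww
W/III-2 un II-2×II-1: WW|Ww
⇒ W over [I-1,I-2,II-1,II-2,II-3,II-4,III-1,III-2]: 18 consistent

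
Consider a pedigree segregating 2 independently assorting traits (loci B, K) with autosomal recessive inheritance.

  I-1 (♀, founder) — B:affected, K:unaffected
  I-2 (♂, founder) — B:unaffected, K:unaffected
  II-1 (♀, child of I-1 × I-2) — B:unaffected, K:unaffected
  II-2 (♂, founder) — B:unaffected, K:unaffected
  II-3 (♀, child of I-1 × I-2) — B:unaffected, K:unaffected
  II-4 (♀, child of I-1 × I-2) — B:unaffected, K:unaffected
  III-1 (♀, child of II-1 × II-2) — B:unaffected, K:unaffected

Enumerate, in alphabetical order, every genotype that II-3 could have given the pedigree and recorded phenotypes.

II-3 ∈ {Bb KK, Bb Kk}

B/I-1 aff ·: bb
B/I-2 un ·: BB|Bb
B/II-1 un I-1×I-2: Bb
B/II-2 un ·: BB|Bb
B/II-3 un I-1×I-2: Bb
B/II-4 un I-1×I-2: Bb
B/III-1 un II-1×II-2: BB|Bb
⇒ B over [I-1,I-2,II-1,II-2,II-3,II-4,III-1]: 8 consistent
K/I-1 un ·: KK|Kk
K/I-2 un ·: KK|Kk
K/II-1 un I-1×I-2: KK|Kk
K/II-2 un ·: KK|Kk
K/II-3 un I-1×I-2: KK|Kk
K/II-4 un I-1×I-2: KK|Kk
K/III-1 un II-1×II-2: KK|Kk
⇒ K over [I-1,I-2,II-1,II-2,II-3,II-4,III-1]: 87 consistent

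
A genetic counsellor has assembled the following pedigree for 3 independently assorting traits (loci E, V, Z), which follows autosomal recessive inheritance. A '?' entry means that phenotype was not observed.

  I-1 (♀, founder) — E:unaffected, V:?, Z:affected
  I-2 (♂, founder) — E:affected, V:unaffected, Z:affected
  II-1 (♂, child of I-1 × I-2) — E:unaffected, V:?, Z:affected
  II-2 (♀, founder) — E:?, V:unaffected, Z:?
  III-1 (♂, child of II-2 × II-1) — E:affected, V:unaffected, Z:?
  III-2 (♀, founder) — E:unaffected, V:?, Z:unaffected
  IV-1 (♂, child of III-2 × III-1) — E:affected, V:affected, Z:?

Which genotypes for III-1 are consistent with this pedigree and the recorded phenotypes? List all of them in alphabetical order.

III-1 ∈ {ee Vv Zz, ee Vv zz}

E/I-1 un ·: EE|Ee
E/I-2 aff ·: ee
E/II-1 un I-1×I-2: Ee
E/II-2 ? ·: Ee|ee
E/III-1 aff II-2×II-1: ee
E/III-2 un ·: Ee
E/IV-1 aff III-2×III-1: ee
⇒ E over [I-1,I-2,II-1,II-2,III-1,III-2,IV-1]: 4 consistent
V/I-1 ? ·: VV|Vv|vv
V/I-2 un ·: VV|Vv
V/II-1 ? I-1×I-2: VV|Vv|vv
V/II-2 un ·: VV|Vv
V/III-1 un II-2×II-1: Vv
V/III-2 ? ·: Vv|vv
V/IV-1 aff III-2×III-1: vv
⇒ V over [I-1,I-2,II-1,II-2,III-1,III-2,IV-1]: 36 consistent
Z/I-1 aff ·: zz
Z/I-2 aff ·: zz
Z/II-1 aff I-1×I-2: zz
Z/II-2 ? ·: ZZ|Zz|zz
Z/III-1 ? II-2×II-1: Zz|zz
Z/III-2 un ·: ZZ|Zz
Z/IV-1 ? III-2×III-1: ZZ|Zz|zz
⇒ Z over [I-1,I-2,II-1,II-2,III-1,III-2,IV-1]: 16 consistent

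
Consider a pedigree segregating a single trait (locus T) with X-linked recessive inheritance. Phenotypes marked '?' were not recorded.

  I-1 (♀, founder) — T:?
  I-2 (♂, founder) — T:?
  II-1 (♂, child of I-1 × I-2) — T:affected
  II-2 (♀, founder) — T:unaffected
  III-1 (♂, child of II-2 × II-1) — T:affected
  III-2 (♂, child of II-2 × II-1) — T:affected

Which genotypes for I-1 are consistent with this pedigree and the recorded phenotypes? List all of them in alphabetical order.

T/I-1 ? ·: X^TX^t|X^tX^t
T/I-2 ? ·: X^TY|X^tY
T/II-1 aff I-1×I-2: X^tY
T/II-2 un ·: X^TX^t
T/III-1 aff II-2×II-1: X^tY
T/III-2 aff II-2×II-1: X^tY
⇒ T over [I-1,I-2,II-1,II-2,III-1,III-2]: 4 consistent

I-1 ∈ {X^TX^t, X^tX^t}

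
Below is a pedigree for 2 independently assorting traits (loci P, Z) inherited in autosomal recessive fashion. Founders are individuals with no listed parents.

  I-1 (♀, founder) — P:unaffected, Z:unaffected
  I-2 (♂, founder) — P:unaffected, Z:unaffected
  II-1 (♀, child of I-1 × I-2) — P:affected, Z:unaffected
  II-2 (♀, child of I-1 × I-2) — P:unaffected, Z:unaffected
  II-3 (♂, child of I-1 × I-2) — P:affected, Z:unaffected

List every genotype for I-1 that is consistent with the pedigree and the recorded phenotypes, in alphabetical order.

I-1 ∈ {Pp ZZ, Pp Zz}

P/I-1 un ·: Pp
P/I-2 un ·: Pp
P/II-1 aff I-1×I-2: pp
P/II-2 un I-1×I-2: PP|Pp
P/II-3 aff I-1×I-2: pp
⇒ P over [I-1,I-2,II-1,II-2,II-3]: 2 consistent
Z/I-1 un ·: ZZ|Zz
Z/I-2 un ·: ZZ|Zz
Z/II-1 un I-1×I-2: ZZ|Zz
Z/II-2 un I-1×I-2: ZZ|Zz
Z/II-3 un I-1×I-2: ZZ|Zz
⇒ Z over [I-1,I-2,II-1,II-2,II-3]: 25 consistent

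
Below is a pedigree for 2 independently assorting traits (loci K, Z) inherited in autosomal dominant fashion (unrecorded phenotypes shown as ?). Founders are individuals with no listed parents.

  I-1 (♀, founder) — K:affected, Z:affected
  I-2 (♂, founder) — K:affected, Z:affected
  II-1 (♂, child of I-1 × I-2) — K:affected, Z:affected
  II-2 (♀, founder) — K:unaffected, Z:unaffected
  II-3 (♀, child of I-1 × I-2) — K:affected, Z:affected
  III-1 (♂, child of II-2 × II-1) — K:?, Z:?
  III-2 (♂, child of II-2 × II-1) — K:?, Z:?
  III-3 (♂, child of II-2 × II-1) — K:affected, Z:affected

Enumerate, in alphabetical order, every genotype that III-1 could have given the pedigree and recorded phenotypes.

III-1 ∈ {Kk Zz, Kk zz, kk Zz, kk zz}

K/I-1 aff ·: Kk|KK
K/I-2 aff ·: Kk|KK
K/II-1 aff I-1×I-2: Kk|KK
K/II-2 un ·: kk
K/II-3 aff I-1×I-2: Kk|KK
K/III-1 ? II-2×II-1: kk|Kk
K/III-2 ? II-2×II-1: kk|Kk
K/III-3 aff II-2×II-1: Kk
⇒ K over [I-1,I-2,II-1,II-2,II-3,III-1,III-2,III-3]: 31 consistent
Z/I-1 aff ·: Zz|ZZ
Z/I-2 aff ·: Zz|ZZ
Z/II-1 aff I-1×I-2: Zz|ZZ
Z/II-2 un ·: zz
Z/II-3 aff I-1×I-2: Zz|ZZ
Z/III-1 ? II-2×II-1: zz|Zz
Z/III-2 ? II-2×II-1: zz|Zz
Z/III-3 aff II-2×II-1: Zz
⇒ Z over [I-1,I-2,II-1,II-2,II-3,III-1,III-2,III-3]: 31 consistent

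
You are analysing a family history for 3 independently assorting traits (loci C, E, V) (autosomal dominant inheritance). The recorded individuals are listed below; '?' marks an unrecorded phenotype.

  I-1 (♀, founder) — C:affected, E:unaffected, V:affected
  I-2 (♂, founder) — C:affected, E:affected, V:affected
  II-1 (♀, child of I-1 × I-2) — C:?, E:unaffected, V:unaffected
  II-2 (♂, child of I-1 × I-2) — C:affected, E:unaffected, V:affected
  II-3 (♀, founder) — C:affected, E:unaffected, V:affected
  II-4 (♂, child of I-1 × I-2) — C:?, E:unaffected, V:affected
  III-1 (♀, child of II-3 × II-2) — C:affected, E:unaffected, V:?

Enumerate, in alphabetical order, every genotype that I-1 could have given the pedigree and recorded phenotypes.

C/I-1 aff ·: Cc|CC
C/I-2 aff ·: Cc|CC
C/II-1 ? I-1×I-2: cc|Cc|CC
C/II-2 aff I-1×I-2: Cc|CC
C/II-3 aff ·: Cc|CC
C/II-4 ? I-1×I-2: cc|Cc|CC
C/III-1 aff II-3×II-2: Cc|CC
⇒ C over [I-1,I-2,II-1,II-2,II-3,II-4,III-1]: 122 consistent
E/I-1 un ·: ee
E/I-2 aff ·: Ee
E/II-1 un I-1×I-2: ee
E/II-2 un I-1×I-2: ee
E/II-3 un ·: ee
E/II-4 un I-1×I-2: ee
E/III-1 un II-3×II-2: ee
⇒ E over [I-1,I-2,II-1,II-2,II-3,II-4,III-1]: 1 consistent
V/I-1 aff ·: Vv
V/I-2 aff ·: Vv
V/II-1 un I-1×I-2: vv
V/II-2 aff I-1×I-2: Vv|VV
V/II-3 aff ·: Vv|VV
V/II-4 aff I-1×I-2: Vv|VV
V/III-1 ? II-3×II-2: vv|Vv|VV
⇒ V over [I-1,I-2,II-1,II-2,II-3,II-4,III-1]: 16 consistent

I-1 ∈ {CC ee Vv, Cc ee Vv}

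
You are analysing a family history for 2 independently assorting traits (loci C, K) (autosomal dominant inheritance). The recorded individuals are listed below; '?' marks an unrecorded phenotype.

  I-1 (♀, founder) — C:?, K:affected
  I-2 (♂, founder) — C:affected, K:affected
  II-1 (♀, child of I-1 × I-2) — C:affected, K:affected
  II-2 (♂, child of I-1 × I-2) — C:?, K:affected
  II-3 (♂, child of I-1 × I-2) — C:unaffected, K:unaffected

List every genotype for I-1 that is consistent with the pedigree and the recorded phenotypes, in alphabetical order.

I-1 ∈ {Cc Kk, cc Kk}

C/I-1 ? ·: cc|Cc
C/I-2 aff ·: Cc
C/II-1 aff I-1×I-2: Cc|CC
C/II-2 ? I-1×I-2: cc|Cc|CC
C/II-3 un I-1×I-2: cc
⇒ C over [I-1,I-2,II-1,II-2,II-3]: 8 consistent
K/I-1 aff ·: Kk
K/I-2 aff ·: Kk
K/II-1 aff I-1×I-2: Kk|KK
K/II-2 aff I-1×I-2: Kk|KK
K/II-3 un I-1×I-2: kk
⇒ K over [I-1,I-2,II-1,II-2,II-3]: 4 consistent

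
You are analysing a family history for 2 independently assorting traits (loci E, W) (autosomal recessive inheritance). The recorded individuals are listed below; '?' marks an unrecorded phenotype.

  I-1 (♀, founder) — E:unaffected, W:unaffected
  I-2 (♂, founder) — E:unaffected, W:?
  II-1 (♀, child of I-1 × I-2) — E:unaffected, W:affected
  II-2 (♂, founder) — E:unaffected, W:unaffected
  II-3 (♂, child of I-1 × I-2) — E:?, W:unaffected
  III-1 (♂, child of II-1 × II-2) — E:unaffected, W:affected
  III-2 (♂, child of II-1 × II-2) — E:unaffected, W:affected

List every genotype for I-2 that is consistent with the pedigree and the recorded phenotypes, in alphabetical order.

I-2 ∈ {EE Ww, EE ww, Ee Ww, Ee ww}

E/I-1 un ·: EE|Ee
E/I-2 un ·: EE|Ee
E/II-1 un I-1×I-2: EE|Ee
E/II-2 un ·: EE|Ee
E/II-3 ? I-1×I-2: EE|Ee|ee
E/III-1 un II-1×II-2: EE|Ee
E/III-2 un II-1×II-2: EE|Ee
⇒ E over [I-1,I-2,II-1,II-2,II-3,III-1,III-2]: 96 consistent
W/I-1 un ·: Ww
W/I-2 ? ·: Ww|ww
W/II-1 aff I-1×I-2: ww
W/II-2 un ·: Ww
W/II-3 un I-1×I-2: WW|Ww
W/III-1 aff II-1×II-2: ww
W/III-2 aff II-1×II-2: ww
⇒ W over [I-1,I-2,II-1,II-2,II-3,III-1,III-2]: 3 consistent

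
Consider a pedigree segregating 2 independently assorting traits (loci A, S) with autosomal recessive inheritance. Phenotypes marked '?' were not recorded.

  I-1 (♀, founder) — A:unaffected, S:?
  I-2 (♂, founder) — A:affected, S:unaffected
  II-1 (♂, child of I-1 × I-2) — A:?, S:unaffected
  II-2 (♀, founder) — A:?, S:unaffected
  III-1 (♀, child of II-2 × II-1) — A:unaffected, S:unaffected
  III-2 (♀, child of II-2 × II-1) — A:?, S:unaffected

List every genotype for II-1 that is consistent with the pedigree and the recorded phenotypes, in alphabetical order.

II-1 ∈ {Aa SS, Aa Ss, aa SS, aa Ss}

A/I-1 un ·: AA|Aa
A/I-2 aff ·: aa
A/II-1 ? I-1×I-2: Aa|aa
A/II-2 ? ·: AA|Aa|aa
A/III-1 un II-2×II-1: AA|Aa
A/III-2 ? II-2×II-1: AA|Aa|aa
⇒ A over [I-1,I-2,II-1,II-2,III-1,III-2]: 27 consistent
S/I-1 ? ·: SS|Ss|ss
S/I-2 un ·: SS|Ss
S/II-1 un I-1×I-2: SS|Ss
S/II-2 un ·: SS|Ss
S/III-1 un II-2×II-1: SS|Ss
S/III-2 un II-2×II-1: SS|Ss
⇒ S over [I-1,I-2,II-1,II-2,III-1,III-2]: 60 consistent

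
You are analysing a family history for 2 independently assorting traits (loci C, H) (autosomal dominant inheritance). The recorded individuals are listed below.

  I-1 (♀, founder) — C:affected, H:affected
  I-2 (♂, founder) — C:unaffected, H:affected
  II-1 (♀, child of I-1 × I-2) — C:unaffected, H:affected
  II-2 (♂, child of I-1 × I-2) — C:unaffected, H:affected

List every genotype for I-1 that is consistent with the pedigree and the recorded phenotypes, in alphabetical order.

C/I-1 aff ·: Cc
C/I-2 un ·: cc
C/II-1 un I-1×I-2: cc
C/II-2 un I-1×I-2: cc
⇒ C over [I-1,I-2,II-1,II-2]: 1 consistent
H/I-1 aff ·: Hh|HH
H/I-2 aff ·: Hh|HH
H/II-1 aff I-1×I-2: Hh|HH
H/II-2 aff I-1×I-2: Hh|HH
⇒ H over [I-1,I-2,II-1,II-2]: 13 consistent

I-1 ∈ {Cc HH, Cc Hh}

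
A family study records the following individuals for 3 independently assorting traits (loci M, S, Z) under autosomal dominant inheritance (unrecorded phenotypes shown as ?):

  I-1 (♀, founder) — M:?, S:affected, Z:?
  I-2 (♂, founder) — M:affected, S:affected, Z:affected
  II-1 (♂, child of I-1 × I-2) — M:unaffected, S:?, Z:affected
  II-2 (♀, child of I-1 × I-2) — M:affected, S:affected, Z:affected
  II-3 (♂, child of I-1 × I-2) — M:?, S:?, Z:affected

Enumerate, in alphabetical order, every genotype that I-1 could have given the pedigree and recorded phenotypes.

M/I-1 ? ·: mm|Mm
M/I-2 aff ·: Mm
M/II-1 un I-1×I-2: mm
M/II-2 aff I-1×I-2: Mm|MM
M/II-3 ? I-1×I-2: mm|Mm|MM
⇒ M over [I-1,I-2,II-1,II-2,II-3]: 8 consistent
S/I-1 aff ·: Ss|SS
S/I-2 aff ·: Ss|SS
S/II-1 ? I-1×I-2: ss|Ss|SS
S/II-2 aff I-1×I-2: Ss|SS
S/II-3 ? I-1×I-2: ss|Ss|SS
⇒ S over [I-1,I-2,II-1,II-2,II-3]: 35 consistent
Z/I-1 ? ·: zz|Zz|ZZ
Z/I-2 aff ·: Zz|ZZ
Z/II-1 aff I-1×I-2: Zz|ZZ
Z/II-2 aff I-1×I-2: Zz|ZZ
Z/II-3 aff I-1×I-2: Zz|ZZ
⇒ Z over [I-1,I-2,II-1,II-2,II-3]: 27 consistent

I-1 ∈ {Mm SS ZZ, Mm SS Zz, Mm SS zz, Mm Ss ZZ, Mm Ss Zz, Mm Ss zz, mm SS ZZ, mm SS Zz, mm SS zz, mm Ss ZZ, mm Ss Zz, mm Ss zz}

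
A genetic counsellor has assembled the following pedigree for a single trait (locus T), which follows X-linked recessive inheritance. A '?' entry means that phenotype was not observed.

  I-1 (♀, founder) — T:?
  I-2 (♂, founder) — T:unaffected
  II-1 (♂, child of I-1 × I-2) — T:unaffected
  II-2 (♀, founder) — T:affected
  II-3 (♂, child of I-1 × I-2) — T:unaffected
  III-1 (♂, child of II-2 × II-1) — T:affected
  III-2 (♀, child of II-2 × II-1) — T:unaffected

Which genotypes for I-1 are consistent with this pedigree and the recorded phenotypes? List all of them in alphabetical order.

I-1 ∈ {X^TX^T, X^TX^t}

T/I-1 ? ·: X^TX^T|X^TX^t
T/I-2 un ·: X^TY
T/II-1 un I-1×I-2: X^TY
T/II-2 aff ·: X^tX^t
T/II-3 un I-1×I-2: X^TY
T/III-1 aff II-2×II-1: X^tY
T/III-2 un II-2×II-1: X^TX^t
⇒ T over [I-1,I-2,II-1,II-2,II-3,III-1,III-2]: 2 consistent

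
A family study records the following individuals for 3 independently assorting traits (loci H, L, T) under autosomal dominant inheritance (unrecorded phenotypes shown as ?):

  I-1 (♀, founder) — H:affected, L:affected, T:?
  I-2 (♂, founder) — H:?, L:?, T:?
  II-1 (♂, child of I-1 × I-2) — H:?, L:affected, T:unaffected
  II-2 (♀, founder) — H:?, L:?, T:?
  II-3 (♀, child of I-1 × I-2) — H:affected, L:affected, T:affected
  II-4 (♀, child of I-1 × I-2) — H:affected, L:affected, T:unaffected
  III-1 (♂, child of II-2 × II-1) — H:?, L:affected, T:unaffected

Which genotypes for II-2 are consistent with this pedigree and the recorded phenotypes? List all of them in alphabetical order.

H/I-1 aff ·: Hh|HH
H/I-2 ? ·: hh|Hh|HH
H/II-1 ? I-1×I-2: hh|Hh|HH
H/II-2 ? ·: hh|Hh|HH
H/II-3 aff I-1×I-2: Hh|HH
H/II-4 aff I-1×I-2: Hh|HH
H/III-1 ? II-2×II-1: hh|Hh|HH
⇒ H over [I-1,I-2,II-1,II-2,II-3,II-4,III-1]: 170 consistent
L/I-1 aff ·: Ll|LL
L/I-2 ? ·: ll|Ll|LL
L/II-1 aff I-1×I-2: Ll|LL
L/II-2 ? ·: ll|Ll|LL
L/II-3 aff I-1×I-2: Ll|LL
L/II-4 aff I-1×I-2: Ll|LL
L/III-1 aff II-2×II-1: Ll|LL
⇒ L over [I-1,I-2,II-1,II-2,II-3,II-4,III-1]: 122 consistent
T/I-1 ? ·: tt|Tt
T/I-2 ? ·: tt|Tt
T/II-1 un I-1×I-2: tt
T/II-2 ? ·: tt|Tt
T/II-3 aff I-1×I-2: Tt|TT
T/II-4 un I-1×I-2: tt
T/III-1 un II-2×II-1: tt
⇒ T over [I-1,I-2,II-1,II-2,II-3,II-4,III-1]: 8 consistent

II-2 ∈ {HH LL Tt, HH LL tt, HH Ll Tt, HH Ll tt, HH ll Tt, HH ll tt, Hh LL Tt, Hh LL tt, Hh Ll Tt, Hh Ll tt, Hh ll Tt, Hh ll tt, hh LL Tt, hh LL tt, hh Ll Tt, hh Ll tt, hh ll Tt, hh ll tt}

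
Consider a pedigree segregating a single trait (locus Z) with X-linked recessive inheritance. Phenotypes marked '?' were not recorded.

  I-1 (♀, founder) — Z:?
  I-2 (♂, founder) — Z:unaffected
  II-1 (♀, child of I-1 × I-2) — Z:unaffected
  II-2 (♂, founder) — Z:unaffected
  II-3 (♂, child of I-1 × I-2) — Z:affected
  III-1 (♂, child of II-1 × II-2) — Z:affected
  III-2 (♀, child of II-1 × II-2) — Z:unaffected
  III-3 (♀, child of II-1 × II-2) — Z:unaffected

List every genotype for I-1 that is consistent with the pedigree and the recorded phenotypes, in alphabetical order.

Z/I-1 ? ·: X^ZX^z|X^zX^z
Z/I-2 un ·: X^ZY
Z/II-1 un I-1×I-2: X^ZX^z
Z/II-2 un ·: X^ZY
Z/II-3 aff I-1×I-2: X^zY
Z/III-1 aff II-1×II-2: X^zY
Z/III-2 un II-1×II-2: X^ZX^Z|X^ZX^z
Z/III-3 un II-1×II-2: X^ZX^Z|X^ZX^z
⇒ Z over [I-1,I-2,II-1,II-2,II-3,III-1,III-2,III-3]: 8 consistent

I-1 ∈ {X^ZX^z, X^zX^z}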